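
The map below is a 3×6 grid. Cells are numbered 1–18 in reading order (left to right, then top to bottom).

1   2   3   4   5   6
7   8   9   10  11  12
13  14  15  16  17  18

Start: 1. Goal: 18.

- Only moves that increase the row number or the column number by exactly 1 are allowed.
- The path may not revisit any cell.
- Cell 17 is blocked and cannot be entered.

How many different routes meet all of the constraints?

6

A right/down-only route from 1 to 18 makes exactly 2 down-moves and 5 right-moves in some order.
With no other constraints that would be C(7,2) = 21 routes.
Subtract routes through each blocked cell (inclusion–exclusion for overlaps): − through 17: 15 → 6.
That gives 6 routes.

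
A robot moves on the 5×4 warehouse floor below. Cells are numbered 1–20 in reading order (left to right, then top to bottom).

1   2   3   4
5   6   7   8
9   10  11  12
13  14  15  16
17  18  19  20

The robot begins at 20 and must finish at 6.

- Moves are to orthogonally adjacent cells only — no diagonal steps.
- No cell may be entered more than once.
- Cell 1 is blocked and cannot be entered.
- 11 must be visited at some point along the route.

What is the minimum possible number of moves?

5

Any route passes through 11 somewhere between 20 and 6. Summing Manhattan distances along the two legs (20 → 11 → 6) gives a lower bound of 3 + 2 = 5 moves.
A route of 5 moves achieves this: 20 → 16 → 12 → 11 → 7 → 6.
Since 5 matches the lower bound, it is optimal.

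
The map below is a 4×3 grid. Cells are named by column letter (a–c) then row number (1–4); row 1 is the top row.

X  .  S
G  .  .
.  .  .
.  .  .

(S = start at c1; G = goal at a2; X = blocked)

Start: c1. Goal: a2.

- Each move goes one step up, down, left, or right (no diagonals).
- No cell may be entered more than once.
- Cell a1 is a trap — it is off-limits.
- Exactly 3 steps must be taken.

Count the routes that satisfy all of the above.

2

Need simple routes of exactly 3 moves from c1 to a2 (Manhattan distance 3, so 0 moves are spent on a detour and 0 undoing it).
Enumerating: c1 c2 b2 a2 | c1 b1 b2 a2.
That gives 2 routes.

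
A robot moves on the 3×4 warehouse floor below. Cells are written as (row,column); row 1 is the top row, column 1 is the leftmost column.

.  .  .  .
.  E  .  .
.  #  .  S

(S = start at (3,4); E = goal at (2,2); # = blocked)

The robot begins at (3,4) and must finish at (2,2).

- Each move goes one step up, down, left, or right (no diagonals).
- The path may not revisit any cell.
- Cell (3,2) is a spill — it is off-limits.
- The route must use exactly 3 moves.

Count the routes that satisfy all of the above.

Need simple routes of exactly 3 moves from (3,4) to (2,2) (Manhattan distance 3, so 0 moves are spent on a detour and 0 undoing it).
Enumerating: (3,4) (2,4) (2,3) (2,2) | (3,4) (3,3) (2,3) (2,2).
That gives 2 routes.

2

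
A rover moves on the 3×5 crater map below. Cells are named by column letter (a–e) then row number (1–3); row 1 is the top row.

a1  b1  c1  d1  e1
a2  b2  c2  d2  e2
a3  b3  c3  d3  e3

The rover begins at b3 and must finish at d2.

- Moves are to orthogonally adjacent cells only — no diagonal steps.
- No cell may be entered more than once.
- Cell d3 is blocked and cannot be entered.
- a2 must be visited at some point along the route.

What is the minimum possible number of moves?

5

Any route passes through a2 somewhere between b3 and d2. Summing Manhattan distances along the two legs (b3 → a2 → d2) gives a lower bound of 2 + 3 = 5 moves.
A route of 5 moves achieves this: b3 → a3 → a2 → b2 → c2 → d2.
Since 5 matches the lower bound, it is optimal.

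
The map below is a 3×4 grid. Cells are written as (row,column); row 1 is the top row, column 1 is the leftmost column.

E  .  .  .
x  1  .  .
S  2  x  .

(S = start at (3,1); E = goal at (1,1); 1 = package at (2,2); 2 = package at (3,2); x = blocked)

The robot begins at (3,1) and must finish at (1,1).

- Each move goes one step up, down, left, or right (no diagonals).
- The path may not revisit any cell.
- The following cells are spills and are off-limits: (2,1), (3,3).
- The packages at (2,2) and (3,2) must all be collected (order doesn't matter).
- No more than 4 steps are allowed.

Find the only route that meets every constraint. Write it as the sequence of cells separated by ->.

The budget equals the shortest possible length, so every move has to be on a shortest route through the required cells.
Route from (3,1): right to (3,2), 2× up (reaching (1,2)), left to (1,1) — 4 moves in all.
Check: all required cells visited; 4 ≤ 4 moves.

(3,1) -> (3,2) -> (2,2) -> (1,2) -> (1,1)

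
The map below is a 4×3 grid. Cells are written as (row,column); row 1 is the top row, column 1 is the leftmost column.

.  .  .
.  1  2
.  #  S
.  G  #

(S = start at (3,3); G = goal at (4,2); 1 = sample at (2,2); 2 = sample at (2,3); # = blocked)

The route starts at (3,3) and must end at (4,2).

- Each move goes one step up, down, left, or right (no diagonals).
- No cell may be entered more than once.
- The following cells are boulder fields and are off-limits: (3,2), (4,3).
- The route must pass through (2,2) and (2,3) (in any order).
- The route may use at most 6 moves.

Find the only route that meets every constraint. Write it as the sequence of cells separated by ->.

(3,3) -> (2,3) -> (2,2) -> (2,1) -> (3,1) -> (4,1) -> (4,2)

The budget equals the shortest possible length, so every move has to be on a shortest route through the required cells.
Route from (3,3): up 1 to (2,3), left 2 to (2,1), down 2 to (4,1), right 1 to (4,2) — 6 moves in all.
Check: all required cells visited; 6 ≤ 6 moves.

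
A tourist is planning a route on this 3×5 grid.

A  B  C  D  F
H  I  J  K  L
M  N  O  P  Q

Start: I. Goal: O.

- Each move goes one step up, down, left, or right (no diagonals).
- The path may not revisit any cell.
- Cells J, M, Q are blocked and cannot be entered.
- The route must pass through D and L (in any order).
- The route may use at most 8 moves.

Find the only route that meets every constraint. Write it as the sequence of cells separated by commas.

I, B, C, D, F, L, K, P, O

Any route must reach D and L and still end at O within 8 moves, so the order of the required stops is forced.
Route from I: up to B, 3× right (reaching F), down to L, left to K, down to P, left to O — 8 moves in all.
Check: all required cells visited; 8 ≤ 8 moves.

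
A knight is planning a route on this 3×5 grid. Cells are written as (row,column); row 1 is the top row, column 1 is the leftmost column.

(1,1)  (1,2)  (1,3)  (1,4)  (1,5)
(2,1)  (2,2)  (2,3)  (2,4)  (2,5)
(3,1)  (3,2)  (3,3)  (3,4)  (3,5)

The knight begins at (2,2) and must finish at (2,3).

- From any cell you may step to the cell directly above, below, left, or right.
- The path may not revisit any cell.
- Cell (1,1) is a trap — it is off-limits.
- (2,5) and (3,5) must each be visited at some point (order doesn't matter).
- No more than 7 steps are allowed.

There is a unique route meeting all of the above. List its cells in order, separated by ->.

(2,2) -> (3,2) -> (3,3) -> (3,4) -> (3,5) -> (2,5) -> (2,4) -> (2,3)

The 7-move cap with required stops at (2,5), (3,5) leaves no slack for detours.
Route from (2,2): down 1 to (3,2), right 3 to (3,5), up 1 to (2,5), left 2 to (2,3) — 7 moves in all.
Check: all required cells visited; 7 ≤ 7 moves.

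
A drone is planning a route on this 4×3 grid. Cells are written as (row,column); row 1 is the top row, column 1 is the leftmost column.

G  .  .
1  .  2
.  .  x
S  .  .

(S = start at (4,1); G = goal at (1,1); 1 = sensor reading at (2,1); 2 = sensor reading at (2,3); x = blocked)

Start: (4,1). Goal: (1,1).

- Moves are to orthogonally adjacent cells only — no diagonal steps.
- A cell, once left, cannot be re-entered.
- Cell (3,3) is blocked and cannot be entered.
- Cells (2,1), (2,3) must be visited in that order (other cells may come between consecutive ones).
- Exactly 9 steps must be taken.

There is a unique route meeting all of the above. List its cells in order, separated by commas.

The waypoints must appear in the order (2,1), (2,3), with no cell reused.
Route from (4,1): right 1 to (4,2), up 1 to (3,2), left 1 to (3,1), up 1 to (2,1), right 2 to (2,3), up 1 to (1,3), left 2 to (1,1) — 9 moves in all.
Check: order respected (1 at step 4, 2 at step 6); 9 moves as required.

(4,1), (4,2), (3,2), (3,1), (2,1), (2,2), (2,3), (1,3), (1,2), (1,1)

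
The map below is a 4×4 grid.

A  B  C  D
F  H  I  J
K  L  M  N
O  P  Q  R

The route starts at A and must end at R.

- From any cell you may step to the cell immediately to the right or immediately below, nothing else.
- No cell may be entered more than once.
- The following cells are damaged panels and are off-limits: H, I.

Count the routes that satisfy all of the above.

5

A right/down-only route from A to R makes exactly 3 down-moves and 3 right-moves in some order.
With no other constraints that would be C(6,3) = 20 routes.
Subtract routes through each blocked cell (inclusion–exclusion for overlaps): − through H: 12 − through I: 9 + through H&I: 6 → 5.
That gives 5 routes.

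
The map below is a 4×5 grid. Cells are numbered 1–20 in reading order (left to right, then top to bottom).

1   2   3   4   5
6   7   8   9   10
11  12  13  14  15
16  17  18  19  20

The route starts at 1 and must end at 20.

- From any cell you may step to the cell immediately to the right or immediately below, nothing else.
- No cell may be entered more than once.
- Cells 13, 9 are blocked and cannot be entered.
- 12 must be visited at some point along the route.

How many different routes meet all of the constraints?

3

A right/down-only route from 1 to 20 makes exactly 3 down-moves and 4 right-moves in some order.
With no other constraints that would be C(7,3) = 35 routes.
Split at 12 and multiply the segment counts (each segment already excludes blocked cells): 1→12: 3; 12→20: 1; product = 3.
That gives 3 routes.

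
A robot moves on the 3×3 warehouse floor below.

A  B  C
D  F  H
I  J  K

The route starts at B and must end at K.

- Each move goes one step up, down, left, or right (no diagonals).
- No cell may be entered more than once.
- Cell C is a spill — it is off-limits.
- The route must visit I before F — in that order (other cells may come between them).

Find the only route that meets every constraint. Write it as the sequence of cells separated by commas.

The waypoints must appear in the order I, F, with no cell reused.
Route from B: left 1 to A, down 2 to I, right 1 to J, up 1 to F, right 1 to H, down 1 to K — 7 moves in all.
Check: order respected (I at step 3, F at step 5).

B, A, D, I, J, F, H, K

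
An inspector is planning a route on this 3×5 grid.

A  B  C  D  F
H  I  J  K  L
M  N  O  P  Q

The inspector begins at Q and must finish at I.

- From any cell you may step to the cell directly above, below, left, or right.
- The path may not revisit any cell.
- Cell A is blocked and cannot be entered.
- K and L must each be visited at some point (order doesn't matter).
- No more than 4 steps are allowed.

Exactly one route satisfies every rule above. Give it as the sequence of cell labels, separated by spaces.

The budget equals the shortest possible length, so every move has to be on a shortest route through the required cells.
Route from Q: up to L, 3× left (reaching I) — 4 moves in all.
Check: all required cells visited; 4 ≤ 4 moves.

Q L K J I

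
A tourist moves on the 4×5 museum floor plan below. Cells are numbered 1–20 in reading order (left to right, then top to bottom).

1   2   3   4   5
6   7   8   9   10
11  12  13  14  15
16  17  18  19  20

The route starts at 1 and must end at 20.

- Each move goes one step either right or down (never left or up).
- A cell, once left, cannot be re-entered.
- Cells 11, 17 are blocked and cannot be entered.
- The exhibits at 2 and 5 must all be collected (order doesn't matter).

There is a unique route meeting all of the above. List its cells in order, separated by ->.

Moves only go right or down, so the column and row indices never decrease.
Route from 1: 4× right (reaching 5), 3× down (reaching 20) — 7 moves in all.
Check: all required cells visited.

1 -> 2 -> 3 -> 4 -> 5 -> 10 -> 15 -> 20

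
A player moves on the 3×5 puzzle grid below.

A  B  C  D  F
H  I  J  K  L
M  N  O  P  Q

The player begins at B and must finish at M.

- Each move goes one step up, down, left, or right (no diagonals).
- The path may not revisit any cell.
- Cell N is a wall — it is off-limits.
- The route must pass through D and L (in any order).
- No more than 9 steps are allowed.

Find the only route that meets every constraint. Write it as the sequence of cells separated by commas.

B, C, D, F, L, K, J, I, H, M

The 9-move cap with required stops at D, L leaves no slack for detours.
Route from B: right 3 to F, down 1 to L, left 4 to H, down 1 to M — 9 moves in all.
Check: all required cells visited; 9 ≤ 9 moves.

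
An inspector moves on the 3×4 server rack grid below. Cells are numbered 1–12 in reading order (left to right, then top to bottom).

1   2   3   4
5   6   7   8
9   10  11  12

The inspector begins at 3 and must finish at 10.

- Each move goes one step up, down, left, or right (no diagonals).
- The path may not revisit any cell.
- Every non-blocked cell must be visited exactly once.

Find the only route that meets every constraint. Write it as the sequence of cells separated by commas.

Need to visit all 12 open cells exactly once, starting at 3 and ending at 10.
Cell 9 has only two open neighbours (5 and 10), so the path must pass straight through it: one of those is the cell it's entered from and the other is where it exits.
Route from 3: right 1 to 4, down 2 to 12, left 1 to 11, up 1 to 7, left 1 to 6, up 1 to 2, left 1 to 1, down 2 to 9, right 1 to 10 — 11 moves in all.
Check: all 12 open cells covered.

3, 4, 8, 12, 11, 7, 6, 2, 1, 5, 9, 10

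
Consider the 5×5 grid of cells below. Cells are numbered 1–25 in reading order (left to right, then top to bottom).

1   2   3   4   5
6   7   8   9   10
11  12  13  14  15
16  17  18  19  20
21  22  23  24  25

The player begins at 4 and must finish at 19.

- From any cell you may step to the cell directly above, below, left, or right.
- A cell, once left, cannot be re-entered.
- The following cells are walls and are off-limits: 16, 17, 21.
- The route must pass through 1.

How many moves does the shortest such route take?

Any route passes through 1 somewhere between 4 and 19. Summing Manhattan distances along the two legs (4 → 1 → 19) gives a lower bound of 3 + 6 = 9 moves.
A route of 9 moves achieves this: 4 → 3 → 2 → 1 → 6 → 11 → 12 → 13 → 18 → 19.
Since 9 matches the lower bound, it is optimal.

9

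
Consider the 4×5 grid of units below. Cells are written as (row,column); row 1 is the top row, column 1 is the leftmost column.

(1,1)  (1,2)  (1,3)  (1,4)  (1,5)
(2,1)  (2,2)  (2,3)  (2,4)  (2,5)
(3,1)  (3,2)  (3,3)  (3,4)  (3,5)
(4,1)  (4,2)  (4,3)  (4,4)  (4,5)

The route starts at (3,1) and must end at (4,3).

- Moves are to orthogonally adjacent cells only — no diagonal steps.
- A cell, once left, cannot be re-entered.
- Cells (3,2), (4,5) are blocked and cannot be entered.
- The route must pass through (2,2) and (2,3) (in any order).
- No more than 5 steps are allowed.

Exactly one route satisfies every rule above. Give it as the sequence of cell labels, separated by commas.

(3,1), (2,1), (2,2), (2,3), (3,3), (4,3)

The 5-move cap with required stops at (2,2), (2,3) leaves no slack for detours.
Route from (3,1): up 1 to (2,1), right 2 to (2,3), down 2 to (4,3) — 5 moves in all.
Check: all required cells visited; 5 ≤ 5 moves.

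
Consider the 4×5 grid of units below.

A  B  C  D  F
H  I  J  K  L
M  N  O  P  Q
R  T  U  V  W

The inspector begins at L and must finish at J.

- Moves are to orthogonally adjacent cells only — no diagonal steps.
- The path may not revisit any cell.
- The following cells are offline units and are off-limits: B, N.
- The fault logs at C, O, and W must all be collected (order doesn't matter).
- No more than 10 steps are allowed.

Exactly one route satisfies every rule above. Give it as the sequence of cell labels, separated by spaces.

Any route must reach C, O, and W and still end at J within 10 moves, so the order of the required stops is forced.
Route from L: 2× down (reaching W), 2× left (reaching U), up to O, right to P, 2× up (reaching D), left to C, down to J — 10 moves in all.
Check: all required cells visited; 10 ≤ 10 moves.

L Q W V U O P K D C J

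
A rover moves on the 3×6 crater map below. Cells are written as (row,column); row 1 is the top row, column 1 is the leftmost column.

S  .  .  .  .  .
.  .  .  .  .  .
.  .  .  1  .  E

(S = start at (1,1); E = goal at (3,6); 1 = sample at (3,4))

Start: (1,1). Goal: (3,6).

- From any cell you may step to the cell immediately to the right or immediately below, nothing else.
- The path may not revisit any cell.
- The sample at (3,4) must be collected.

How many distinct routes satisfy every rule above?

10

A right/down-only route from (1,1) to (3,6) makes exactly 2 down-moves and 5 right-moves in some order.
With no other constraints that would be C(7,2) = 21 routes.
Split at (3,4) and multiply the segment counts: (1,1)→(3,4): 10; (3,4)→(3,6): 1; product = 10.
That gives 10 routes.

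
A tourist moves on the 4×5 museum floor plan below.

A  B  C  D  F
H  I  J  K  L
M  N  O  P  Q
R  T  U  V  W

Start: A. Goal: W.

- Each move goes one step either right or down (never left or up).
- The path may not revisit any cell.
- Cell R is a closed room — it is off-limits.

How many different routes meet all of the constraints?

A right/down-only route from A to W makes exactly 3 down-moves and 4 right-moves in some order.
With no other constraints that would be C(7,3) = 35 routes.
Subtract routes through each blocked cell (inclusion–exclusion for overlaps): − through R: 1 → 34.
That gives 34 routes.

34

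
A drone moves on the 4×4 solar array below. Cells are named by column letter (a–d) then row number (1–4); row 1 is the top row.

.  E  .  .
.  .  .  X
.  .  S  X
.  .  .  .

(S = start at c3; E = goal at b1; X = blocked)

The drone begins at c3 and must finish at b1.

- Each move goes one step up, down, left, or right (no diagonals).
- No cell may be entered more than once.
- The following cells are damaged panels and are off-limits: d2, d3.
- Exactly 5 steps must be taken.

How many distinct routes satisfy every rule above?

Need simple routes of exactly 5 moves from c3 to b1 (Manhattan distance 3, so 1 moves are spent on a detour and 1 undoing it).
Enumerating: c3 c2 b2 a2 a1 b1 | c3 c4 b4 b3 b2 b1 | c3 b3 b2 a2 a1 b1 | c3 b3 b2 c2 c1 b1 | c3 b3 a3 a2 a1 b1 | c3 b3 a3 a2 b2 b1.
That gives 6 routes.

6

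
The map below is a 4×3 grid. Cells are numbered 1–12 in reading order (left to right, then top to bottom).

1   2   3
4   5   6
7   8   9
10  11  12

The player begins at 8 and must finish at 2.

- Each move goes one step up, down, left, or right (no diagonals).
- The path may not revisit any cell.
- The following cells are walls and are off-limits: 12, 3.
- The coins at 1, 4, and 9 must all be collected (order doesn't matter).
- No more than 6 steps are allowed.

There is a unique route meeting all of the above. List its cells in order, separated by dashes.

8 - 9 - 6 - 5 - 4 - 1 - 2

The 6-move cap with required stops at 1, 4, 9 leaves no slack for detours.
Route from 8: right to 9, up to 6, 2× left (reaching 4), up to 1, right to 2 — 6 moves in all.
Check: all required cells visited; 6 ≤ 6 moves.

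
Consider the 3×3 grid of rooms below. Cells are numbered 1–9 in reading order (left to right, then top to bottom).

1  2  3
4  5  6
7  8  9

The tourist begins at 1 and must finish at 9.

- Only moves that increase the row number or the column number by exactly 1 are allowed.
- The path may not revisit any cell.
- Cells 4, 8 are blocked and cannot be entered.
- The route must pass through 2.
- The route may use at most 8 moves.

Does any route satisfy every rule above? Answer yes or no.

One route that works: 1 → 2 → 5 → 6 → 9.

yes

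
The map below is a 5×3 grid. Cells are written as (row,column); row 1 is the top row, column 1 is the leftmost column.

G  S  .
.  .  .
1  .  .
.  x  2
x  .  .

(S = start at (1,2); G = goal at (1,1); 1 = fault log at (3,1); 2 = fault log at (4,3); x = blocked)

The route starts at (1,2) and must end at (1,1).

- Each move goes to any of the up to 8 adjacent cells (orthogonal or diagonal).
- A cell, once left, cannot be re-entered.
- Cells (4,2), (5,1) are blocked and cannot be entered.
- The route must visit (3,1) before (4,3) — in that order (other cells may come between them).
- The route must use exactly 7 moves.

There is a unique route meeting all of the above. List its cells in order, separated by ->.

(1,2) -> (2,1) -> (3,1) -> (3,2) -> (4,3) -> (3,3) -> (2,2) -> (1,1)

The waypoints must appear in the order (3,1), (4,3), with no cell reused.
Route from (1,2): down-left 1 to (2,1), down 1 to (3,1), right 1 to (3,2), down-right 1 to (4,3), up 1 to (3,3), up-left 2 to (1,1) — 7 moves in all.
Check: order respected (1 at step 2, 2 at step 4); 7 moves as required.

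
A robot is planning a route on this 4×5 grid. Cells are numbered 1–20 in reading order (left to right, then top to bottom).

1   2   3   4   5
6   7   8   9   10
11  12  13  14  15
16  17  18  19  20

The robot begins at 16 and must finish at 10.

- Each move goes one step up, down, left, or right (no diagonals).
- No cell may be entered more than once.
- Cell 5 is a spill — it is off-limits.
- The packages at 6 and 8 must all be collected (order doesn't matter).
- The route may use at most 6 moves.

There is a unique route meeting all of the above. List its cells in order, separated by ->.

The budget equals the shortest possible length, so every move has to be on a shortest route through the required cells.
Route from 16: up 2 to 6, right 4 to 10 — 6 moves in all.
Check: all required cells visited; 6 ≤ 6 moves.

16 -> 11 -> 6 -> 7 -> 8 -> 9 -> 10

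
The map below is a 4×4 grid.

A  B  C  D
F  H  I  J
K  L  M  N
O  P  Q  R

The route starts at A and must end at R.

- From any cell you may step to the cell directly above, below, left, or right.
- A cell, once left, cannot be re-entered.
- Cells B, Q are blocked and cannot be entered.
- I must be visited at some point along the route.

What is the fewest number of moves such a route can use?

6

Any route passes through I somewhere between A and R. Summing Manhattan distances along the two legs (A → I → R) gives a lower bound of 3 + 3 = 6 moves.
A route of 6 moves achieves this: A → F → H → I → M → N → R.
Since 6 matches the lower bound, it is optimal.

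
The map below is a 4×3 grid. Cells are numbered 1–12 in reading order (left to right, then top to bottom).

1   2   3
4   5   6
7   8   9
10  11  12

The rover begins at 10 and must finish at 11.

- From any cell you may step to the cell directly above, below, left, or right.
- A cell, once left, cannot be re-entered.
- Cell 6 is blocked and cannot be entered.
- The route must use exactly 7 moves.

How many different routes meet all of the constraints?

Need simple routes of exactly 7 moves from 10 to 11 (Manhattan distance 1, so 3 moves are spent on a detour and 3 undoing it).
Enumerating: 10 7 4 1 2 5 8 11 | 10 7 4 5 8 9 12 11.
That gives 2 routes.

2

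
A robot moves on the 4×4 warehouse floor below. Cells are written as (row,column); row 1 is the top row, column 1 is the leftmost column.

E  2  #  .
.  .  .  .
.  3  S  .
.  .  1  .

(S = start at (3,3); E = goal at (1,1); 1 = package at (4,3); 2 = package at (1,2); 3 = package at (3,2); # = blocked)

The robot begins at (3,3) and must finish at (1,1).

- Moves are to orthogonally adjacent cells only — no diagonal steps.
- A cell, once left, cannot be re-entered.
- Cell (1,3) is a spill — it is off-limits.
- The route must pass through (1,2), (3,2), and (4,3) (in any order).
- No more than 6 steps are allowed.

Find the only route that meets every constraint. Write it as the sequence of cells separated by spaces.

Any route must reach (1,2), (3,2), and (4,3) and still end at (1,1) within 6 moves, so the order of the required stops is forced.
Route from (3,3): down 1 to (4,3), left 1 to (4,2), up 3 to (1,2), left 1 to (1,1) — 6 moves in all.
Check: all required cells visited; 6 ≤ 6 moves.

(3,3) (4,3) (4,2) (3,2) (2,2) (1,2) (1,1)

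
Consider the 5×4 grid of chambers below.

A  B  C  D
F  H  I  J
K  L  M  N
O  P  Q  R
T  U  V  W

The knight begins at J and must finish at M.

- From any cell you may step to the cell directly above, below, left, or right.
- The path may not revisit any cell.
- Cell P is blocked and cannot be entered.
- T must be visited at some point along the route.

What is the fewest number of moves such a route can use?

10

Any route passes through T somewhere between J and M. Summing Manhattan distances along the two legs (J → T → M) gives a lower bound of 6 + 4 = 10 moves.
A route of 10 moves achieves this: J → N → R → W → V → U → T → O → K → L → M.
Since 10 matches the lower bound, it is optimal.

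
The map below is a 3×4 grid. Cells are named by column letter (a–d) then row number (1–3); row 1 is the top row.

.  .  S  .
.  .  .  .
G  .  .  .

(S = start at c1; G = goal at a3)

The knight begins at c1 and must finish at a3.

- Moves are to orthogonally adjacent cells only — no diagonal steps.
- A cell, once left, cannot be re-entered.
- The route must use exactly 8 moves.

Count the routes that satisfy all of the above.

Need simple routes of exactly 8 moves from c1 to a3 (Manhattan distance 4, so 2 moves are spent on a detour and 2 undoing it).
Branch systematically from the start, pruning whenever the remaining move budget drops below the Manhattan distance to a3 or differs from it in parity. Grouping the completions by first move — via c2: 2; via b1: 2; via d1: 5 — and summing: 2 + 2 + 5 = 9.
That gives 9 routes.

9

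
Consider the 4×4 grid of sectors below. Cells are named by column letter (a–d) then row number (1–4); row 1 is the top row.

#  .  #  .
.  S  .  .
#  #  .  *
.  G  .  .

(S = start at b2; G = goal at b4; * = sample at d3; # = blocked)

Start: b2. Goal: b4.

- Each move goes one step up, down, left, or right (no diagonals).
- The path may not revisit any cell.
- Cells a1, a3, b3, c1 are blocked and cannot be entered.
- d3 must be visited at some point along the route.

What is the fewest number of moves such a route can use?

6

Any route passes through d3 somewhere between b2 and b4. Summing Manhattan distances along the two legs (b2 → d3 → b4) gives a lower bound of 3 + 3 = 6 moves.
A route of 6 moves achieves this: b2 → c2 → c3 → d3 → d4 → c4 → b4.
Since 6 matches the lower bound, it is optimal.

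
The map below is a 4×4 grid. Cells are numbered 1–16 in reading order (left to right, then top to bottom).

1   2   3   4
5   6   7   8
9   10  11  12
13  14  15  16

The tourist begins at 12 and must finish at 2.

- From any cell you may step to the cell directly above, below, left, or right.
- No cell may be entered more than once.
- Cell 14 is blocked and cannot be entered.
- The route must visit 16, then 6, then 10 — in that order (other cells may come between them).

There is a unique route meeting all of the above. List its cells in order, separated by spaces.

12 16 15 11 7 6 10 9 5 1 2

The waypoints must appear in the order 16, 6, 10, with no cell reused.
Route from 12: down to 16, left to 15, 2× up (reaching 7), left to 6, down to 10, left to 9, 2× up (reaching 1), right to 2 — 10 moves in all.
Check: order respected (16 at step 1, 6 at step 5, 10 at step 6).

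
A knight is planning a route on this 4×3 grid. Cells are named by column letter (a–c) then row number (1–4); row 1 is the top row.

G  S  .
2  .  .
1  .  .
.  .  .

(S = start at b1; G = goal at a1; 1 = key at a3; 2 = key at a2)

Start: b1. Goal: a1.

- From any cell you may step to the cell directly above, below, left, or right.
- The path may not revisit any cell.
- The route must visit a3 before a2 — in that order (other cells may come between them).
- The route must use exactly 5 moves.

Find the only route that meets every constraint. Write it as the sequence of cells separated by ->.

b1 -> b2 -> b3 -> a3 -> a2 -> a1

The waypoints must appear in the order a3, a2, with no cell reused.
Route from b1: down 2 to b3, left 1 to a3, up 2 to a1 — 5 moves in all.
Check: order respected (1 at step 3, 2 at step 4); 5 moves as required.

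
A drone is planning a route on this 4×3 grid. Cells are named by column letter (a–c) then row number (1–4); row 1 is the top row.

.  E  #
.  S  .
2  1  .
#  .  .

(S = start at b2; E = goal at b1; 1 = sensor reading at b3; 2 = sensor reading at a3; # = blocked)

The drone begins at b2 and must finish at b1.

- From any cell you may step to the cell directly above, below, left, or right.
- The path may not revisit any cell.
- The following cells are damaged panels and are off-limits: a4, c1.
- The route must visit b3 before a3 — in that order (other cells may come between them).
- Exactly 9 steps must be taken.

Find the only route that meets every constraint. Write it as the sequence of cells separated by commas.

b2, c2, c3, c4, b4, b3, a3, a2, a1, b1

The waypoints must appear in the order b3, a3, with no cell reused.
Route from b2: right to c2, 2× down (reaching c4), left to b4, up to b3, left to a3, 2× up (reaching a1), right to b1 — 9 moves in all.
Check: order respected (1 at step 5, 2 at step 6); 9 moves as required.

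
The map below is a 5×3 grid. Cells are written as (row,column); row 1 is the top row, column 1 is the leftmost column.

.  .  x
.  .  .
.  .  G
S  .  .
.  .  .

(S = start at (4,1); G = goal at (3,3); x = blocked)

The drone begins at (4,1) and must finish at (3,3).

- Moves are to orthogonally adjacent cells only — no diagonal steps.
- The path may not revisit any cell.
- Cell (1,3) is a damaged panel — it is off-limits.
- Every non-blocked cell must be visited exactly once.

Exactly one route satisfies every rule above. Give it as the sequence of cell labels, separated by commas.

Need to visit all 14 open cells exactly once, starting at (4,1) and ending at (3,3).
Route from (4,1): down to (5,1), 2× right (reaching (5,3)), up to (4,3), left to (4,2), up to (3,2), left to (3,1), 2× up (reaching (1,1)), right to (1,2), down to (2,2), right to (2,3), down to (3,3) — 13 moves in all.
Check: all 14 open cells covered.

(4,1), (5,1), (5,2), (5,3), (4,3), (4,2), (3,2), (3,1), (2,1), (1,1), (1,2), (2,2), (2,3), (3,3)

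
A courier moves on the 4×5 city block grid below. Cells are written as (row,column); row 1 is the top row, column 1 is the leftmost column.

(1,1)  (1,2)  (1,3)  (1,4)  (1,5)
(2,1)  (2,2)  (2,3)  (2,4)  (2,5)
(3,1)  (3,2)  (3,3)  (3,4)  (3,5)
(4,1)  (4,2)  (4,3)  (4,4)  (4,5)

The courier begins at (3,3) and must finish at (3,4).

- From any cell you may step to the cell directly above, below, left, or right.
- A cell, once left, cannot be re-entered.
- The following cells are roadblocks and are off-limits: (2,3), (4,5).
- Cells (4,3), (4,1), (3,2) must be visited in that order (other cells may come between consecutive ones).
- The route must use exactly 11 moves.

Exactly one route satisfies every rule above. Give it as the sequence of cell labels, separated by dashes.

The waypoints must appear in the order (4,3), (4,1), (3,2), with no cell reused.
Route from (3,3): down to (4,3), 2× left (reaching (4,1)), up to (3,1), right to (3,2), 2× up (reaching (1,2)), 2× right (reaching (1,4)), 2× down (reaching (3,4)) — 11 moves in all.
Check: order respected ((4,3) at step 1, (4,1) at step 3, (3,2) at step 5); 11 moves as required.

(3,3) - (4,3) - (4,2) - (4,1) - (3,1) - (3,2) - (2,2) - (1,2) - (1,3) - (1,4) - (2,4) - (3,4)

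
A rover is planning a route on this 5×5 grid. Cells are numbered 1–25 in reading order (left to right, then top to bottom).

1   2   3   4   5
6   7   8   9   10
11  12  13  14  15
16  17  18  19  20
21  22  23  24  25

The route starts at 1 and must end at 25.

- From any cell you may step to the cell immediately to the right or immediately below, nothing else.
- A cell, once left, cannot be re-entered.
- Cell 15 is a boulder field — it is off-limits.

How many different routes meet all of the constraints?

55

A right/down-only route from 1 to 25 makes exactly 4 down-moves and 4 right-moves in some order.
With no other constraints that would be C(8,4) = 70 routes.
Subtract routes through each blocked cell (inclusion–exclusion for overlaps): − through 15: 15 → 55.
That gives 55 routes.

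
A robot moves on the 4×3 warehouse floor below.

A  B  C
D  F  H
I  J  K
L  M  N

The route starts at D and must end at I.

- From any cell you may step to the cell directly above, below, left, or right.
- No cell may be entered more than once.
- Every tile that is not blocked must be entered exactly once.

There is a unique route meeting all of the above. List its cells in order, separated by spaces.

D A B C H F J K N M L I

Need to visit all 12 open cells exactly once, starting at D and ending at I.
Route from D: up 1 to A, right 2 to C, down 1 to H, left 1 to F, down 1 to J, right 1 to K, down 1 to N, left 2 to L, up 1 to I — 11 moves in all.
Check: all 12 open cells covered.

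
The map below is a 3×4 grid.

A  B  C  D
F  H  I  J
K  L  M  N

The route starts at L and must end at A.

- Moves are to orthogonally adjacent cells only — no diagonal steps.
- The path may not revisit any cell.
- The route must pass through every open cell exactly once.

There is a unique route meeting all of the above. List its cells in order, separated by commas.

Need to visit all 12 open cells exactly once, starting at L and ending at A.
Route from L: left to K, up to F, 2× right (reaching I), down to M, right to N, 2× up (reaching D), 3× left (reaching A) — 11 moves in all.
Check: all 12 open cells covered.

L, K, F, H, I, M, N, J, D, C, B, A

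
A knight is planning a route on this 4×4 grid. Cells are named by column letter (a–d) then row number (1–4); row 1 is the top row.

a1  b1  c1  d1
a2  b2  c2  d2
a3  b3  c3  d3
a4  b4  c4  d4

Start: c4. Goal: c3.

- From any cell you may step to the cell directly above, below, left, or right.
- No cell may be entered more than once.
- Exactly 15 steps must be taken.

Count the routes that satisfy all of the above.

2

Need simple routes of exactly 15 moves from c4 to c3 (Manhattan distance 1, so 7 moves are spent on a detour and 7 undoing it).
Enumerating: c4 d4 d3 d2 d1 c1 c2 b2 b1 a1 a2 a3 a4 b4 b3 c3 | c4 d4 d3 d2 d1 c1 b1 a1 a2 a3 a4 b4 b3 b2 c2 c3.
That gives 2 routes.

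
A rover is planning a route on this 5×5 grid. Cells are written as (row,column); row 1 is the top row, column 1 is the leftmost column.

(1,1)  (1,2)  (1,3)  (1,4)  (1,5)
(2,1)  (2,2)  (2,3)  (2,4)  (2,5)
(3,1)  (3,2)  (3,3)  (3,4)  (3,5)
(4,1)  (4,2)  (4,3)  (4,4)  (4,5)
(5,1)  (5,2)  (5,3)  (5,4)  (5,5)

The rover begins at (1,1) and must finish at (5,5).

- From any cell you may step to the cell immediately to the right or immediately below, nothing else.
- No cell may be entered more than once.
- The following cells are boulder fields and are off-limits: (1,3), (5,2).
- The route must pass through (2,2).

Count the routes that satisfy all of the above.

38

A right/down-only route from (1,1) to (5,5) makes exactly 4 down-moves and 4 right-moves in some order.
With no other constraints that would be C(8,4) = 70 routes.
Split at (2,2) and multiply the segment counts (each segment already excludes blocked cells): (1,1)→(2,2): 2; (2,2)→(5,5): 19; product = 38.
That gives 38 routes.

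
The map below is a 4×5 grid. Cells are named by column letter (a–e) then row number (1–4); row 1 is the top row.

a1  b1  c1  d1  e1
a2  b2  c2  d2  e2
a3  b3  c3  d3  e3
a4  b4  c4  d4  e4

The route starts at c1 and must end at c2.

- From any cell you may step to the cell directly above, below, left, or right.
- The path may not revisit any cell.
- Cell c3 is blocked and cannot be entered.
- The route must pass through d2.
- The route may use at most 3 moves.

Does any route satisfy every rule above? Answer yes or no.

yes

One route that works: c1 → d1 → d2 → c2.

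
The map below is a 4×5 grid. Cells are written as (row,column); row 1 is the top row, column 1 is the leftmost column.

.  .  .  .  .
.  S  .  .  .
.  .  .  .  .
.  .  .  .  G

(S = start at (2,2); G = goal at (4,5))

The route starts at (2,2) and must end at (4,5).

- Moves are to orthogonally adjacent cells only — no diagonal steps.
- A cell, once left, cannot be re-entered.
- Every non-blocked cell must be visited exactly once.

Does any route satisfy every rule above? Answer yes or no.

One route that works: (2,2) → (1,2) → (1,1) → (2,1) → (3,1) → (4,1) → (4,2) → (3,2) → (3,3) → (4,3) → (4,4) → (3,4) → (2,4) → (2,3) → (1,3) → (1,4) → (1,5) → (2,5) → (3,5) → (4,5).

yes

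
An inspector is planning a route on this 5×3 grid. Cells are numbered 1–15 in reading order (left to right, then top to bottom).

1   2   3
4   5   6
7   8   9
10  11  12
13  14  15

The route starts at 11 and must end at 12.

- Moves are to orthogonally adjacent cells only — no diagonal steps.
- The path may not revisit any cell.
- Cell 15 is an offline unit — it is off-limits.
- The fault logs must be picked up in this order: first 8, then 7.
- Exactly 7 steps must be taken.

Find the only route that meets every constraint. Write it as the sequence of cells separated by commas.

11, 8, 7, 4, 5, 6, 9, 12

The waypoints must appear in the order 8, 7, with no cell reused.
Route from 11: up 1 to 8, left 1 to 7, up 1 to 4, right 2 to 6, down 2 to 12 — 7 moves in all.
Check: order respected (8 at step 1, 7 at step 2); 7 moves as required.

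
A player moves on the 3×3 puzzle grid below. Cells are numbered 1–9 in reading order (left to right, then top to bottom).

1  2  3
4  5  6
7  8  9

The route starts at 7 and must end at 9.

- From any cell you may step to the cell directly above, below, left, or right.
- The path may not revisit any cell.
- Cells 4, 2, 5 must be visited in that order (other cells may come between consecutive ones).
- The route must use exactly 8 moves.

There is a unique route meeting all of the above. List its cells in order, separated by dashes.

The waypoints must appear in the order 4, 2, 5, with no cell reused.
Route from 7: 2× up (reaching 1), 2× right (reaching 3), down to 6, left to 5, down to 8, right to 9 — 8 moves in all.
Check: order respected (4 at step 1, 2 at step 3, 5 at step 6); 8 moves as required.

7 - 4 - 1 - 2 - 3 - 6 - 5 - 8 - 9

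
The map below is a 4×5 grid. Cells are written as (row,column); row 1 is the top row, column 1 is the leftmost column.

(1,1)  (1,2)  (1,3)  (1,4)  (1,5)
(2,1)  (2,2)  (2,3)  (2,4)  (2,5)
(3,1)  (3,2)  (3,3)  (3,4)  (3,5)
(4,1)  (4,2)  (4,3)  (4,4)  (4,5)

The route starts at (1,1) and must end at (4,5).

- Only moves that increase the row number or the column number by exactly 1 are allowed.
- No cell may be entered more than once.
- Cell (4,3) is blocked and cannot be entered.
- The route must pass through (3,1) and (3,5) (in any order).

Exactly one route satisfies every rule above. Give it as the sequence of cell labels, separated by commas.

(1,1), (2,1), (3,1), (3,2), (3,3), (3,4), (3,5), (4,5)

Moves only go right or down, so the column and row indices never decrease.
Route from (1,1): down 2 to (3,1), right 4 to (3,5), down 1 to (4,5) — 7 moves in all.
Check: all required cells visited.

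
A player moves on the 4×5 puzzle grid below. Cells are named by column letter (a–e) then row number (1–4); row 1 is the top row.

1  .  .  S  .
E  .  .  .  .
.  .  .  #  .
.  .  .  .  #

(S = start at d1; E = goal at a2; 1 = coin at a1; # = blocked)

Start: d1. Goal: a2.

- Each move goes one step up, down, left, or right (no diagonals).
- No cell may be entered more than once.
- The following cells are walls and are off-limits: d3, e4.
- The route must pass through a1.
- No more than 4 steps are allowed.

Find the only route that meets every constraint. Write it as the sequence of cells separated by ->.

The budget equals the shortest possible length, so every move has to be on a shortest route through the required cells.
Route from d1: left 3 to a1, down 1 to a2 — 4 moves in all.
Check: all required cells visited; 4 ≤ 4 moves.

d1 -> c1 -> b1 -> a1 -> a2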